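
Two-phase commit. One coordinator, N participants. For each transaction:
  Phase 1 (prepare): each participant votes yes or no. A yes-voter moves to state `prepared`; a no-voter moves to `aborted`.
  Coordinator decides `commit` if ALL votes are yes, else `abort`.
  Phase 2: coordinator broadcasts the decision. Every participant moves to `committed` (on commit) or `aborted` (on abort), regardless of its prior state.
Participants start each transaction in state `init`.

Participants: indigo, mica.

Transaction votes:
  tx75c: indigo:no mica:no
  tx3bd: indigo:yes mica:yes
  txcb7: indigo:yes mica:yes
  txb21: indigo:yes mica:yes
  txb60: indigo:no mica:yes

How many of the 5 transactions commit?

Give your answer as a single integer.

Answer: 3

Derivation:
tx75c: no from indigo, mica -> abort (commits=0)
tx3bd: all yes -> commit (commits=1)
txcb7: all yes -> commit (commits=2)
txb21: all yes -> commit (commits=3)
txb60: no from indigo -> abort (commits=3)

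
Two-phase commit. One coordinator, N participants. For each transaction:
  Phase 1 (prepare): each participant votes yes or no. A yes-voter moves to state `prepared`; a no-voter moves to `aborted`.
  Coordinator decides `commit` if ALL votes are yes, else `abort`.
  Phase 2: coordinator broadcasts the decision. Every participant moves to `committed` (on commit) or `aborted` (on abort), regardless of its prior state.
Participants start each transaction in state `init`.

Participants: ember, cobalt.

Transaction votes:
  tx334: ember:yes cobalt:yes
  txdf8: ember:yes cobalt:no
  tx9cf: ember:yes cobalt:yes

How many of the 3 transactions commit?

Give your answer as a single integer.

tx334: all yes -> commit (commits=1)
txdf8: no from cobalt -> abort (commits=1)
tx9cf: all yes -> commit (commits=2)

Answer: 2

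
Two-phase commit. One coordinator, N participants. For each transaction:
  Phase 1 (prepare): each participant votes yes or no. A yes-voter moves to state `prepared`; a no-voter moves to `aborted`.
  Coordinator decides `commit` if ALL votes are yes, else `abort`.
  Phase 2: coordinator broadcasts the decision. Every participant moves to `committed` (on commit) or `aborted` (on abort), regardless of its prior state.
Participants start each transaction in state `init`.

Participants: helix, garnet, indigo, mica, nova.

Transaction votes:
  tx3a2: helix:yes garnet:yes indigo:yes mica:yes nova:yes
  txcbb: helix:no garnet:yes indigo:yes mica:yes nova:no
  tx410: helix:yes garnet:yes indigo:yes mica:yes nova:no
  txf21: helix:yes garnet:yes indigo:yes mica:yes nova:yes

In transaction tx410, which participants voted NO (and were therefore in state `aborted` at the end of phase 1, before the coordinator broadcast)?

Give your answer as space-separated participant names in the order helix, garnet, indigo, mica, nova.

Answer: nova

Derivation:
Txn tx410 phase 1: helix yes -> prepared; garnet yes -> prepared; indigo yes -> prepared; mica yes -> prepared; nova no -> aborted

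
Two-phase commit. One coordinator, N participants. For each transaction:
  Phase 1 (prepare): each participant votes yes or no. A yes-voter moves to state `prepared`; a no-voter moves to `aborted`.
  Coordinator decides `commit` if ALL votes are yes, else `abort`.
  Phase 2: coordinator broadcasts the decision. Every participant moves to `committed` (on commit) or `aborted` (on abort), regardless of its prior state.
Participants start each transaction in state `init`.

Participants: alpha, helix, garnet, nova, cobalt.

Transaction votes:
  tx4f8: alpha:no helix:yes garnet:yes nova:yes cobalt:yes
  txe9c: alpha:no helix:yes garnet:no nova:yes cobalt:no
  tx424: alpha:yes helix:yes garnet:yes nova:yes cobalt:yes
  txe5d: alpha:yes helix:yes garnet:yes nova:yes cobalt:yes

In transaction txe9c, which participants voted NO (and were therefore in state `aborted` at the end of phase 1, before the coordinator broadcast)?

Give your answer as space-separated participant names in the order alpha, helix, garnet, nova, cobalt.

Answer: alpha garnet cobalt

Derivation:
Txn txe9c phase 1: alpha no -> aborted; helix yes -> prepared; garnet no -> aborted; nova yes -> prepared; cobalt no -> aborted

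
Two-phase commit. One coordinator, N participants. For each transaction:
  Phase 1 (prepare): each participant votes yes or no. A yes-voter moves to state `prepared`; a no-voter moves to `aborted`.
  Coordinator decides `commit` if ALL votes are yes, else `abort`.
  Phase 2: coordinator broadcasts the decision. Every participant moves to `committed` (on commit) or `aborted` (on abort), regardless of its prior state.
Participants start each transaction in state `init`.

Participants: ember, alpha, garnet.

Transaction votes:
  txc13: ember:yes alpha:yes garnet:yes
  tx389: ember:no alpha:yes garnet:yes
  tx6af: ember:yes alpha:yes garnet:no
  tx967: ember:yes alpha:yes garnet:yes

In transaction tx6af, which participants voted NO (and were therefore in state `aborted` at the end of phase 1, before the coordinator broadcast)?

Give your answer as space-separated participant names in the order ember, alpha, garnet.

Answer: garnet

Derivation:
Txn tx6af phase 1: ember yes -> prepared; alpha yes -> prepared; garnet no -> aborted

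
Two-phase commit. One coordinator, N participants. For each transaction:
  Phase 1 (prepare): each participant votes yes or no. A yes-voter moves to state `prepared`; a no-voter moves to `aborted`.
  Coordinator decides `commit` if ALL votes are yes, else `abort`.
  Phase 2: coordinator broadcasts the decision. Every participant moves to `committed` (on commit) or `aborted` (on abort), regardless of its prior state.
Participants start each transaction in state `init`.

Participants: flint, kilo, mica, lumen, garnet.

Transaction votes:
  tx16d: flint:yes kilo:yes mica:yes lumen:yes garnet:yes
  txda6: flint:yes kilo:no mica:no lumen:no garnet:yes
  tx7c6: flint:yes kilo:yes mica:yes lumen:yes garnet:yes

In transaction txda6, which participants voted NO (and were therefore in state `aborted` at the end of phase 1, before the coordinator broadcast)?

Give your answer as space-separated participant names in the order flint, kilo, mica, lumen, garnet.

Txn txda6 phase 1: flint yes -> prepared; kilo no -> aborted; mica no -> aborted; lumen no -> aborted; garnet yes -> prepared

Answer: kilo mica lumen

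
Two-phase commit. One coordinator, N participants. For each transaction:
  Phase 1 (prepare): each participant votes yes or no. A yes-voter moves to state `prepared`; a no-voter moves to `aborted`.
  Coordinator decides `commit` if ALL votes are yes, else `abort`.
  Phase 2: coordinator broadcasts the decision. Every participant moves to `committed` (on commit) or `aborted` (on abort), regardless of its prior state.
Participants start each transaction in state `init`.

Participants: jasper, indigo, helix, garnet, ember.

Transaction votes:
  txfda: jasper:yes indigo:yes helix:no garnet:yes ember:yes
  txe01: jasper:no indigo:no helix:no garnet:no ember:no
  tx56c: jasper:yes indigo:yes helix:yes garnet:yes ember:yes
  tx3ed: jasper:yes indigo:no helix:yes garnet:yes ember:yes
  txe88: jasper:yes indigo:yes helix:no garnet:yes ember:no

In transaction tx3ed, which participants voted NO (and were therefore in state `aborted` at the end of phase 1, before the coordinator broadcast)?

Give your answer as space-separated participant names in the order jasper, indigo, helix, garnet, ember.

Answer: indigo

Derivation:
Txn tx3ed phase 1: jasper yes -> prepared; indigo no -> aborted; helix yes -> prepared; garnet yes -> prepared; ember yes -> prepared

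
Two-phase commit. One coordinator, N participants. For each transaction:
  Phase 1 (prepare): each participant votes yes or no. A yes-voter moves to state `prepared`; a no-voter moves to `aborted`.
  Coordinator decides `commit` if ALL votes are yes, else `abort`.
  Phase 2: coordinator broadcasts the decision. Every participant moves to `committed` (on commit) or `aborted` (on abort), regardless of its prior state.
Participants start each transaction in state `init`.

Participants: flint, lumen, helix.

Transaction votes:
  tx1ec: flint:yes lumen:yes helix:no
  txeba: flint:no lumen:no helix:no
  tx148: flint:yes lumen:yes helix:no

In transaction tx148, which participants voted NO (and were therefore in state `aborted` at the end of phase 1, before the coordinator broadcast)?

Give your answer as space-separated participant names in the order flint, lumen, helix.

Answer: helix

Derivation:
Txn tx148 phase 1: flint yes -> prepared; lumen yes -> prepared; helix no -> aborted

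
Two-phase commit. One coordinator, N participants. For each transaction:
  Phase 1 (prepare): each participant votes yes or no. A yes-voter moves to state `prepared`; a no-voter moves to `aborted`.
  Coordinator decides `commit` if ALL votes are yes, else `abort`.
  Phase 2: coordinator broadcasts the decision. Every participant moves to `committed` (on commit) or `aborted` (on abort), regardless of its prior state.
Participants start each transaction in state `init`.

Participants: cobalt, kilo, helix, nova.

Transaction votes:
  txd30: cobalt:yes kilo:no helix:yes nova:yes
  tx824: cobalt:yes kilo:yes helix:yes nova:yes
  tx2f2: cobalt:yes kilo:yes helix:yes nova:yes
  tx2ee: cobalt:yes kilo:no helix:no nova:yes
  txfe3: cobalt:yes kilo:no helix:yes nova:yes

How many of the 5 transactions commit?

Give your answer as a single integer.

Answer: 2

Derivation:
txd30: no from kilo -> abort (commits=0)
tx824: all yes -> commit (commits=1)
tx2f2: all yes -> commit (commits=2)
tx2ee: no from kilo, helix -> abort (commits=2)
txfe3: no from kilo -> abort (commits=2)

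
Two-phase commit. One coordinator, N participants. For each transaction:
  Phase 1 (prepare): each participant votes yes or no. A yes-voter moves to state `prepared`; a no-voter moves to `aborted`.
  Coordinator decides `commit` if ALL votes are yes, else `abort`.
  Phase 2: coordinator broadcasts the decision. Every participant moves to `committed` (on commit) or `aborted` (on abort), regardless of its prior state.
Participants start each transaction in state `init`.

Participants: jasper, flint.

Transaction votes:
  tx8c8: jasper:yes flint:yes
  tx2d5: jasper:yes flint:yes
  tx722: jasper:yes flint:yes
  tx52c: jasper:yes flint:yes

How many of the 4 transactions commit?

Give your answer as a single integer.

tx8c8: all yes -> commit (commits=1)
tx2d5: all yes -> commit (commits=2)
tx722: all yes -> commit (commits=3)
tx52c: all yes -> commit (commits=4)

Answer: 4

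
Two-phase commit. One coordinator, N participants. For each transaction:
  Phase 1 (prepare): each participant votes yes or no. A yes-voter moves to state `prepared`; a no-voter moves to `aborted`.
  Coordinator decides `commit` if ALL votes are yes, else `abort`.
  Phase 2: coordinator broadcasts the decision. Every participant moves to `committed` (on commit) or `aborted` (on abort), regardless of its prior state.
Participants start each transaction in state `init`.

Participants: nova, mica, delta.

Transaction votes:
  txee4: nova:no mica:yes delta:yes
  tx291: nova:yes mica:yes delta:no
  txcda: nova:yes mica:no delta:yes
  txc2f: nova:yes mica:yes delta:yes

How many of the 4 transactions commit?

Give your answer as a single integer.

txee4: no from nova -> abort (commits=0)
tx291: no from delta -> abort (commits=0)
txcda: no from mica -> abort (commits=0)
txc2f: all yes -> commit (commits=1)

Answer: 1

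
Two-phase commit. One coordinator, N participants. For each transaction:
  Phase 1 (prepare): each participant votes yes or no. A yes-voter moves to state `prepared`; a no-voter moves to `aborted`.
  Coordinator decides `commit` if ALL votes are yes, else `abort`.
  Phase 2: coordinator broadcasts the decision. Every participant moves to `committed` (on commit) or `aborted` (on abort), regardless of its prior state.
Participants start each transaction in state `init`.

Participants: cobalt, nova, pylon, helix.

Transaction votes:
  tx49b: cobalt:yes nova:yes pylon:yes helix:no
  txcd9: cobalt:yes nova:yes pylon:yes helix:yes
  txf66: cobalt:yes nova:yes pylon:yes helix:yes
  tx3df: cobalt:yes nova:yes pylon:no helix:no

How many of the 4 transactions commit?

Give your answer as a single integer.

Answer: 2

Derivation:
tx49b: no from helix -> abort (commits=0)
txcd9: all yes -> commit (commits=1)
txf66: all yes -> commit (commits=2)
tx3df: no from pylon, helix -> abort (commits=2)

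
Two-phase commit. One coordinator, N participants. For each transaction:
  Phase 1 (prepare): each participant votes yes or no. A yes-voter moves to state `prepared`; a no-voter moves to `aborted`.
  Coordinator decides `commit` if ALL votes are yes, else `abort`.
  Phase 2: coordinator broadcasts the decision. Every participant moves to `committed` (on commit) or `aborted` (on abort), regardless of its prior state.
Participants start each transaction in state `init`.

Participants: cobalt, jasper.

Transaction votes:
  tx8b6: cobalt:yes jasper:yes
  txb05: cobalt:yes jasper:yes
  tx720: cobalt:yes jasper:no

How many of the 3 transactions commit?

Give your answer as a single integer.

tx8b6: all yes -> commit (commits=1)
txb05: all yes -> commit (commits=2)
tx720: no from jasper -> abort (commits=2)

Answer: 2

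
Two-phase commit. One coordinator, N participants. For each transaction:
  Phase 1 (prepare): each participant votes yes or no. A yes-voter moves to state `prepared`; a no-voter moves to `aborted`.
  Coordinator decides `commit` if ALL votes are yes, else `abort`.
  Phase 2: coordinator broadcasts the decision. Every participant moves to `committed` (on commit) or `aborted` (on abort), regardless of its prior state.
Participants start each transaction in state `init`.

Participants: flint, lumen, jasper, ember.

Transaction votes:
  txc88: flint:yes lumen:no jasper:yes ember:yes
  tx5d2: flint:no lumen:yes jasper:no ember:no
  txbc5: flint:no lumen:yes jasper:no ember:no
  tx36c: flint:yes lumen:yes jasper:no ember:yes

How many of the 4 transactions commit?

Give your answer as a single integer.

Answer: 0

Derivation:
txc88: no from lumen -> abort (commits=0)
tx5d2: no from flint, jasper, ember -> abort (commits=0)
txbc5: no from flint, jasper, ember -> abort (commits=0)
tx36c: no from jasper -> abort (commits=0)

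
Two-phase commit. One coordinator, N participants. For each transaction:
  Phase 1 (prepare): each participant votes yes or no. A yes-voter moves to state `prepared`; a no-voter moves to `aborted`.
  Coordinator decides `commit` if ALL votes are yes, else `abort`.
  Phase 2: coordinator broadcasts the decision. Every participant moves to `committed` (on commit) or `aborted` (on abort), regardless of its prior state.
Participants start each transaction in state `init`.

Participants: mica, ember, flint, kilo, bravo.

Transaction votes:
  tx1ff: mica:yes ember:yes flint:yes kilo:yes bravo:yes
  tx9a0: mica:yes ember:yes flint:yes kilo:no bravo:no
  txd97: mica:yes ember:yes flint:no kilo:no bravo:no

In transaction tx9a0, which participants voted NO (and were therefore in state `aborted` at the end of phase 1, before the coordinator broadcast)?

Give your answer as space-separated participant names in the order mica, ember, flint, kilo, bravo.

Answer: kilo bravo

Derivation:
Txn tx9a0 phase 1: mica yes -> prepared; ember yes -> prepared; flint yes -> prepared; kilo no -> aborted; bravo no -> aborted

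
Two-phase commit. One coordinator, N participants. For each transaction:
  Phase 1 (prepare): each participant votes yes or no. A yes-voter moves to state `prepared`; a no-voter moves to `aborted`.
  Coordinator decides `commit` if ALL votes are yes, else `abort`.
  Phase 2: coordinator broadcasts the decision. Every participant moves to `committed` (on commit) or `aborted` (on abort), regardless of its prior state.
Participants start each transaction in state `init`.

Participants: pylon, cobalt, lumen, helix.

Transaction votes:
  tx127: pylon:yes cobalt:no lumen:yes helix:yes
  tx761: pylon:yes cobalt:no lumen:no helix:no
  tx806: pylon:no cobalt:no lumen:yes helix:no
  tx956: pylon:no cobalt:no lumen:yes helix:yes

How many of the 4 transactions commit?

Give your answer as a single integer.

tx127: no from cobalt -> abort (commits=0)
tx761: no from cobalt, lumen, helix -> abort (commits=0)
tx806: no from pylon, cobalt, helix -> abort (commits=0)
tx956: no from pylon, cobalt -> abort (commits=0)

Answer: 0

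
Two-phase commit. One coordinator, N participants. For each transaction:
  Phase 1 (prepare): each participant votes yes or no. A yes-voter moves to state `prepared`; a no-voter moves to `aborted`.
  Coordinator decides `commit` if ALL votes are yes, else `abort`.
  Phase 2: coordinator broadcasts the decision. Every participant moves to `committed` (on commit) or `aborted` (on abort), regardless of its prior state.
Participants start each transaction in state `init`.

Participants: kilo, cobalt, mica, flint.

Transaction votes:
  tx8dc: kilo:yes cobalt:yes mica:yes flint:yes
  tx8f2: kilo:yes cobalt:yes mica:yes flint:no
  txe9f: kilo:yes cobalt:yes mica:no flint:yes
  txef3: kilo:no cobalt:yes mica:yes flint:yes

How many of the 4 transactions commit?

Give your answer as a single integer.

tx8dc: all yes -> commit (commits=1)
tx8f2: no from flint -> abort (commits=1)
txe9f: no from mica -> abort (commits=1)
txef3: no from kilo -> abort (commits=1)

Answer: 1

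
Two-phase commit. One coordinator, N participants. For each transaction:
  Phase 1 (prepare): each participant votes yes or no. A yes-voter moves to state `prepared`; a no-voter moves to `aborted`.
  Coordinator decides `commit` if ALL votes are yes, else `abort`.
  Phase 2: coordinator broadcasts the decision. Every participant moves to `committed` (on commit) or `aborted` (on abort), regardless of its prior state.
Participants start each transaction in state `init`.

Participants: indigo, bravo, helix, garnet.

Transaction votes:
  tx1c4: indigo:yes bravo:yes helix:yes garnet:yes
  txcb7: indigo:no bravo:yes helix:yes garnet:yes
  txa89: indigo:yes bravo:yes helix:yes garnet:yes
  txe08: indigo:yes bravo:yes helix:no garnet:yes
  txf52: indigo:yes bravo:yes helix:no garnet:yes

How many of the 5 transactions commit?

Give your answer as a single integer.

tx1c4: all yes -> commit (commits=1)
txcb7: no from indigo -> abort (commits=1)
txa89: all yes -> commit (commits=2)
txe08: no from helix -> abort (commits=2)
txf52: no from helix -> abort (commits=2)

Answer: 2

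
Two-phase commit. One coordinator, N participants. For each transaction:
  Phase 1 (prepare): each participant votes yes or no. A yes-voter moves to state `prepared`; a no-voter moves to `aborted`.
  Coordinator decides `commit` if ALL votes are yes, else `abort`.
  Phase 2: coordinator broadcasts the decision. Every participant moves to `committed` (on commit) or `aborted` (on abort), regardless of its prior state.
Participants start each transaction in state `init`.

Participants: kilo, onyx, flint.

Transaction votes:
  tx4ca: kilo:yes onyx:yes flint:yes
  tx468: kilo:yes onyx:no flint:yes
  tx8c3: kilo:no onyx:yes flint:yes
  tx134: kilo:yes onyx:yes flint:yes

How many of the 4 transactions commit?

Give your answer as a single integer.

Answer: 2

Derivation:
tx4ca: all yes -> commit (commits=1)
tx468: no from onyx -> abort (commits=1)
tx8c3: no from kilo -> abort (commits=1)
tx134: all yes -> commit (commits=2)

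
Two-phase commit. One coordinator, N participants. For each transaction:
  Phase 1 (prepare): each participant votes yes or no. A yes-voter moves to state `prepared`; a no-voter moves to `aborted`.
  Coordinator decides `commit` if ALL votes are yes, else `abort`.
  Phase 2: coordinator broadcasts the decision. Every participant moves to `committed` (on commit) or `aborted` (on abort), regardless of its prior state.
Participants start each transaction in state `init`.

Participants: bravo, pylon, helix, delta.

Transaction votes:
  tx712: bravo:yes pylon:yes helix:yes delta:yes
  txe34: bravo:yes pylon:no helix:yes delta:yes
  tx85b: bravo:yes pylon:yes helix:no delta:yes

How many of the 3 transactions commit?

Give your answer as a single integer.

tx712: all yes -> commit (commits=1)
txe34: no from pylon -> abort (commits=1)
tx85b: no from helix -> abort (commits=1)

Answer: 1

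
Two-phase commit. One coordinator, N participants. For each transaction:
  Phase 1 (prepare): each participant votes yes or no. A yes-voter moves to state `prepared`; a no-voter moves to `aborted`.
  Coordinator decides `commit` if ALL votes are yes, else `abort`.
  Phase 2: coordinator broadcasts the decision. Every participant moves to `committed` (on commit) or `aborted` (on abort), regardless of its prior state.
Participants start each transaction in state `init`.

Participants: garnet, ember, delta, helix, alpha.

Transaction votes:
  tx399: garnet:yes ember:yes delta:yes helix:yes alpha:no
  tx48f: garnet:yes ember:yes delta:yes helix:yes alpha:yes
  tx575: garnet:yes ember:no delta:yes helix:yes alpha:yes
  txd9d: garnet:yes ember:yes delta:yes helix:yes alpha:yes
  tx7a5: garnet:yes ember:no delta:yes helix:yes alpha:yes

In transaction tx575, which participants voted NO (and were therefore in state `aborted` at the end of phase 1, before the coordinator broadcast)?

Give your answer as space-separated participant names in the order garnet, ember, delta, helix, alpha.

Txn tx575 phase 1: garnet yes -> prepared; ember no -> aborted; delta yes -> prepared; helix yes -> prepared; alpha yes -> prepared

Answer: ember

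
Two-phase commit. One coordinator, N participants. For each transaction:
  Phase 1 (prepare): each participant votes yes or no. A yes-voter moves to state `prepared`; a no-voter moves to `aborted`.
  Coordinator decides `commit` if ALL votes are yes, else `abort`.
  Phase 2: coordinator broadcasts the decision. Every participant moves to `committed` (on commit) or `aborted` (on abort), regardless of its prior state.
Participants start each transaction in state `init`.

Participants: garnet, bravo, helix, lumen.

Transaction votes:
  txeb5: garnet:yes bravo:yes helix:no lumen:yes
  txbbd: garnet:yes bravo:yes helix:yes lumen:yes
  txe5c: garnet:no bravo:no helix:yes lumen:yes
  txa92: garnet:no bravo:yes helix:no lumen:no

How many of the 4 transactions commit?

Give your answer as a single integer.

Answer: 1

Derivation:
txeb5: no from helix -> abort (commits=0)
txbbd: all yes -> commit (commits=1)
txe5c: no from garnet, bravo -> abort (commits=1)
txa92: no from garnet, helix, lumen -> abort (commits=1)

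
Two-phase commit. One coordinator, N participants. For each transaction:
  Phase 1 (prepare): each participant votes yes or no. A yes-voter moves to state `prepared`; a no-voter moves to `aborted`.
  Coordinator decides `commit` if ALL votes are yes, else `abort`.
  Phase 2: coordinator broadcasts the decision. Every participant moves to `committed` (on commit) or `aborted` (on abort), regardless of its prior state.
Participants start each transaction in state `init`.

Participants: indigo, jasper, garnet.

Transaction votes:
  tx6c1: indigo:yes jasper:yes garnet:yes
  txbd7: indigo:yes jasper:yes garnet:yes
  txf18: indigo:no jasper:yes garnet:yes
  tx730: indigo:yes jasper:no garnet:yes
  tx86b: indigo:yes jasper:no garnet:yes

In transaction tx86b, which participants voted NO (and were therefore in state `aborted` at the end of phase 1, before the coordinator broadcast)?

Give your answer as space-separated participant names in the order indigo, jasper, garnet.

Txn tx86b phase 1: indigo yes -> prepared; jasper no -> aborted; garnet yes -> prepared

Answer: jasper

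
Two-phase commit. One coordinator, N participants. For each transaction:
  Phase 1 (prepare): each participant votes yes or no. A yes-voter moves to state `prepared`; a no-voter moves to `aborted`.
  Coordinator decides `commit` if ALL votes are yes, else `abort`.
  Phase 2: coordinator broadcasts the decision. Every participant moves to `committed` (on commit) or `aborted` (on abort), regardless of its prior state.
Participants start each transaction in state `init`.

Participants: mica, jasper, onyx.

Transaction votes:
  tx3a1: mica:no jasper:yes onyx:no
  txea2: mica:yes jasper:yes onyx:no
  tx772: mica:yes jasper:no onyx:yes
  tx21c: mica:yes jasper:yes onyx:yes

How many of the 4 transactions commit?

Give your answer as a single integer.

Answer: 1

Derivation:
tx3a1: no from mica, onyx -> abort (commits=0)
txea2: no from onyx -> abort (commits=0)
tx772: no from jasper -> abort (commits=0)
tx21c: all yes -> commit (commits=1)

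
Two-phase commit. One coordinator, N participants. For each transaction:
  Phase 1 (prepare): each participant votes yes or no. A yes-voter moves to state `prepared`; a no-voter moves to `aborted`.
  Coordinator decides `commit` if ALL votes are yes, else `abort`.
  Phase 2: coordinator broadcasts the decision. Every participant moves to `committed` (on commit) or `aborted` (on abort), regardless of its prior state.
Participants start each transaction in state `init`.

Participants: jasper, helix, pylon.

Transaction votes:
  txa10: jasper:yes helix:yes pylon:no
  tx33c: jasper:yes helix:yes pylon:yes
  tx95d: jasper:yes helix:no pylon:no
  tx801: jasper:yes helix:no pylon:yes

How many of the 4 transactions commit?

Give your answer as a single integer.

txa10: no from pylon -> abort (commits=0)
tx33c: all yes -> commit (commits=1)
tx95d: no from helix, pylon -> abort (commits=1)
tx801: no from helix -> abort (commits=1)

Answer: 1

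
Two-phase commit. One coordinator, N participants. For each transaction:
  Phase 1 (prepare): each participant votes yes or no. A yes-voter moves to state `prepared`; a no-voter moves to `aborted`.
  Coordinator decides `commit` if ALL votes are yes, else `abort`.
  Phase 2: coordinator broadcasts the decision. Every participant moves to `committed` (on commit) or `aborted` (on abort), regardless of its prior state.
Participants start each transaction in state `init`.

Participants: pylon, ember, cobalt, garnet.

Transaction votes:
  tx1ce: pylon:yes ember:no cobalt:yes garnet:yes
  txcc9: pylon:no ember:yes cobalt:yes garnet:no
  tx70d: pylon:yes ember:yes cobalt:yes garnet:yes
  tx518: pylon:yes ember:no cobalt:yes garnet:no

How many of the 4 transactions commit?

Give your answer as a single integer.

tx1ce: no from ember -> abort (commits=0)
txcc9: no from pylon, garnet -> abort (commits=0)
tx70d: all yes -> commit (commits=1)
tx518: no from ember, garnet -> abort (commits=1)

Answer: 1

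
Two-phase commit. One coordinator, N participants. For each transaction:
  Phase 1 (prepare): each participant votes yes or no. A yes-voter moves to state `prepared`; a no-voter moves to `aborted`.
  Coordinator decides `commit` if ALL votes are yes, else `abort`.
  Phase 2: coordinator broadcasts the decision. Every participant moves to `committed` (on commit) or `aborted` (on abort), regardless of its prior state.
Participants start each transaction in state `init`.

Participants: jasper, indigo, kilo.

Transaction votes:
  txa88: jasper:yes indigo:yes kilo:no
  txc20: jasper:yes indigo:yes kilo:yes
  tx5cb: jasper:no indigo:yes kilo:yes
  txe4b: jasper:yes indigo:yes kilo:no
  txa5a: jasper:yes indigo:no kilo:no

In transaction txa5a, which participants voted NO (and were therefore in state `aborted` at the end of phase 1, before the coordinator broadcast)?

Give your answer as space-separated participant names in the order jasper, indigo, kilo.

Answer: indigo kilo

Derivation:
Txn txa5a phase 1: jasper yes -> prepared; indigo no -> aborted; kilo no -> aborted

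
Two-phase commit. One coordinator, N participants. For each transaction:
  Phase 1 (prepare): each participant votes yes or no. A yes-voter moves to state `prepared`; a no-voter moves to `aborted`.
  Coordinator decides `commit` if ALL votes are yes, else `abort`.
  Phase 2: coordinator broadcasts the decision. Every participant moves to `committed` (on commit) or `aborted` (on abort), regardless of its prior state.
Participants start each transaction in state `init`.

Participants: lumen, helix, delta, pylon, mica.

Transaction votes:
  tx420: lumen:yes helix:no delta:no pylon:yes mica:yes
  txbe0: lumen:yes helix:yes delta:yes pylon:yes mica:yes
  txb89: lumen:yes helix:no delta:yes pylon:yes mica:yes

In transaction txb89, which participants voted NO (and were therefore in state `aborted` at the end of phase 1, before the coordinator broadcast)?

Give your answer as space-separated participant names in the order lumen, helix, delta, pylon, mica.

Answer: helix

Derivation:
Txn txb89 phase 1: lumen yes -> prepared; helix no -> aborted; delta yes -> prepared; pylon yes -> prepared; mica yes -> prepared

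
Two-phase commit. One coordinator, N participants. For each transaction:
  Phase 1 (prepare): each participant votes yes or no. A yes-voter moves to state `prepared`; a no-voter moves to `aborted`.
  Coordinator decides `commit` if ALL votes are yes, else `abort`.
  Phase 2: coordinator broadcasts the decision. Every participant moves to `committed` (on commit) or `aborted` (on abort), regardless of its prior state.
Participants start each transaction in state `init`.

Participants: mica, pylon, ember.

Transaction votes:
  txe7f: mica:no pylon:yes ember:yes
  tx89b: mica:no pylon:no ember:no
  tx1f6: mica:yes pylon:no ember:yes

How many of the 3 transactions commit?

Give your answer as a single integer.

txe7f: no from mica -> abort (commits=0)
tx89b: no from mica, pylon, ember -> abort (commits=0)
tx1f6: no from pylon -> abort (commits=0)

Answer: 0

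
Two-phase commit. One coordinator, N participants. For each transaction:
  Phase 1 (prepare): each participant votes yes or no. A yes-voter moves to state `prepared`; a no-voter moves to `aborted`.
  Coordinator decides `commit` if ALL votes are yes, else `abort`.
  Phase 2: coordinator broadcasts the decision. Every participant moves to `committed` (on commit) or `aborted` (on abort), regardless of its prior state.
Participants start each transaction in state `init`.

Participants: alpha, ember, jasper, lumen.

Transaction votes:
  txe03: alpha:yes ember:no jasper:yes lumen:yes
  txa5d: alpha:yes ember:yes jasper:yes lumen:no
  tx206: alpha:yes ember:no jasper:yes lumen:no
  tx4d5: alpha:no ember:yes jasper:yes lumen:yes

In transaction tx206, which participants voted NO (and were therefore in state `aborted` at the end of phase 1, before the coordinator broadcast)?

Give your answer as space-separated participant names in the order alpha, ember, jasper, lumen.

Txn tx206 phase 1: alpha yes -> prepared; ember no -> aborted; jasper yes -> prepared; lumen no -> aborted

Answer: ember lumen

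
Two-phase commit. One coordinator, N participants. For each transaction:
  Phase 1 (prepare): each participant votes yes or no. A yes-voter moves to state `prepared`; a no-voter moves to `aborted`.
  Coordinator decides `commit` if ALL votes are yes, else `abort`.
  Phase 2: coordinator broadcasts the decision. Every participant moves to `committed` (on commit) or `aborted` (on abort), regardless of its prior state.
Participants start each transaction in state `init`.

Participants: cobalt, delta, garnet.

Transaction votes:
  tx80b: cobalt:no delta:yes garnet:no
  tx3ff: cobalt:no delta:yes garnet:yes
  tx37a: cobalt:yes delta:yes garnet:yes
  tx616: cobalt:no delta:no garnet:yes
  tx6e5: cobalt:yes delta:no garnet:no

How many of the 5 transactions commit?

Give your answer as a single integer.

Answer: 1

Derivation:
tx80b: no from cobalt, garnet -> abort (commits=0)
tx3ff: no from cobalt -> abort (commits=0)
tx37a: all yes -> commit (commits=1)
tx616: no from cobalt, delta -> abort (commits=1)
tx6e5: no from delta, garnet -> abort (commits=1)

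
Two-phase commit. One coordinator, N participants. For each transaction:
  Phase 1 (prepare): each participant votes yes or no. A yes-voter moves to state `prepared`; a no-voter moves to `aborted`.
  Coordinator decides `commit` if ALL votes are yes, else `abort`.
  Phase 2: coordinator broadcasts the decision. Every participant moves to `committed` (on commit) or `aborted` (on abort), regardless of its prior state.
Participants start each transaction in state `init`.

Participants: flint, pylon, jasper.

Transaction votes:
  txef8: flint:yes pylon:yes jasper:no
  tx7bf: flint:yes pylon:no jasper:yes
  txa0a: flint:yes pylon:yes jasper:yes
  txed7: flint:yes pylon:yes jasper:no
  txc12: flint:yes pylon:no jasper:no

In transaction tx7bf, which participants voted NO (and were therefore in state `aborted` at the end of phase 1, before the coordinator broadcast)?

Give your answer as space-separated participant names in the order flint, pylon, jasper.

Txn tx7bf phase 1: flint yes -> prepared; pylon no -> aborted; jasper yes -> prepared

Answer: pylon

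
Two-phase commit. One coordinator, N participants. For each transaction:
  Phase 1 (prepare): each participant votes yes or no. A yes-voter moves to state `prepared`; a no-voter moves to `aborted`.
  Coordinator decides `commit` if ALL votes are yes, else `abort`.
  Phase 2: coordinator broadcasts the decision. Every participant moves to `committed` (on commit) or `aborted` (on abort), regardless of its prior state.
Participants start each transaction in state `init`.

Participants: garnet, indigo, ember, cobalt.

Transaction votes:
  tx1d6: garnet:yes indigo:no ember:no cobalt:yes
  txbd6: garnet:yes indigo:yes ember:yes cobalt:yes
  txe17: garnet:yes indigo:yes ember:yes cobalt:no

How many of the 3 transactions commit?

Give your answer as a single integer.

tx1d6: no from indigo, ember -> abort (commits=0)
txbd6: all yes -> commit (commits=1)
txe17: no from cobalt -> abort (commits=1)

Answer: 1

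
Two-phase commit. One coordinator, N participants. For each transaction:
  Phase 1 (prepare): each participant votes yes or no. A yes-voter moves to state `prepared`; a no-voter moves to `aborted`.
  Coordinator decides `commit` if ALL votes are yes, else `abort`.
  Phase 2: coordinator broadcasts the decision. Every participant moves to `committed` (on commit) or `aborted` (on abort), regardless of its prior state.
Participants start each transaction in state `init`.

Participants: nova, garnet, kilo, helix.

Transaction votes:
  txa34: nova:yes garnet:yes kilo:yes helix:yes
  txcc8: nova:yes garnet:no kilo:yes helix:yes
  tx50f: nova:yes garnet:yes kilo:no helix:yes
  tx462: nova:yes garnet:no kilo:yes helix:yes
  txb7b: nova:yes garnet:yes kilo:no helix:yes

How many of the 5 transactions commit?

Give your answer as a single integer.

Answer: 1

Derivation:
txa34: all yes -> commit (commits=1)
txcc8: no from garnet -> abort (commits=1)
tx50f: no from kilo -> abort (commits=1)
tx462: no from garnet -> abort (commits=1)
txb7b: no from kilo -> abort (commits=1)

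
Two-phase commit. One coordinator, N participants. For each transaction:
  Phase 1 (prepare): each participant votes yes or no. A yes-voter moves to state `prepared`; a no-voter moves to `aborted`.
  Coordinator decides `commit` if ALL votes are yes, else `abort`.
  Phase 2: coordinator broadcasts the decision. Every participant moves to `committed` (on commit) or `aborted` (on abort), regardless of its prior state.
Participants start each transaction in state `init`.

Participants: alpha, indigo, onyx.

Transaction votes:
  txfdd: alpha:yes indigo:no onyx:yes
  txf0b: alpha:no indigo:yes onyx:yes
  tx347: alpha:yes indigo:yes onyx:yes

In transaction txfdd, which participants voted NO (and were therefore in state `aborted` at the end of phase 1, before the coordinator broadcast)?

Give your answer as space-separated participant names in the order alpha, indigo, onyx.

Txn txfdd phase 1: alpha yes -> prepared; indigo no -> aborted; onyx yes -> prepared

Answer: indigo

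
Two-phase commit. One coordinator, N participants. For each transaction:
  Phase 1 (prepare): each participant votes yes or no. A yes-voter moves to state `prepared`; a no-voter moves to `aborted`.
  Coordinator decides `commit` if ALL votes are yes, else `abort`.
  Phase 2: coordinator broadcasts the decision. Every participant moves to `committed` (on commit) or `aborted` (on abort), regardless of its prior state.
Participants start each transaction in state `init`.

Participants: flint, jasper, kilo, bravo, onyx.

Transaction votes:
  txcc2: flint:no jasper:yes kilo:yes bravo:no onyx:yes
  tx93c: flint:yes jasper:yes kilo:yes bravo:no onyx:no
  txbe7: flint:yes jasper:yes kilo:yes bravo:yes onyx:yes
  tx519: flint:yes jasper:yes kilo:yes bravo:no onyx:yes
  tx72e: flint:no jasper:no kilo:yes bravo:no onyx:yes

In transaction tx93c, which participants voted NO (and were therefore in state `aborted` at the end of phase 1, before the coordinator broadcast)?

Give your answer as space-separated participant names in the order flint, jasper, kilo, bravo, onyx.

Txn tx93c phase 1: flint yes -> prepared; jasper yes -> prepared; kilo yes -> prepared; bravo no -> aborted; onyx no -> aborted

Answer: bravo onyx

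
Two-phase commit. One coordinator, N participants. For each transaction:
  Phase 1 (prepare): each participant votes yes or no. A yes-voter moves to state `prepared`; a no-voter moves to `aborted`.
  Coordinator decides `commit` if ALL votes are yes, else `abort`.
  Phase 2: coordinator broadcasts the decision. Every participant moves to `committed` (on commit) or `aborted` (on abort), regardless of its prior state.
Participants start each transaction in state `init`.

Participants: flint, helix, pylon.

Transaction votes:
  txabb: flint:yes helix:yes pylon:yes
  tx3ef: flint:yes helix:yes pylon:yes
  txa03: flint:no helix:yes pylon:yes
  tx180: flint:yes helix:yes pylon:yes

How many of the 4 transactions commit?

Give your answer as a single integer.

Answer: 3

Derivation:
txabb: all yes -> commit (commits=1)
tx3ef: all yes -> commit (commits=2)
txa03: no from flint -> abort (commits=2)
tx180: all yes -> commit (commits=3)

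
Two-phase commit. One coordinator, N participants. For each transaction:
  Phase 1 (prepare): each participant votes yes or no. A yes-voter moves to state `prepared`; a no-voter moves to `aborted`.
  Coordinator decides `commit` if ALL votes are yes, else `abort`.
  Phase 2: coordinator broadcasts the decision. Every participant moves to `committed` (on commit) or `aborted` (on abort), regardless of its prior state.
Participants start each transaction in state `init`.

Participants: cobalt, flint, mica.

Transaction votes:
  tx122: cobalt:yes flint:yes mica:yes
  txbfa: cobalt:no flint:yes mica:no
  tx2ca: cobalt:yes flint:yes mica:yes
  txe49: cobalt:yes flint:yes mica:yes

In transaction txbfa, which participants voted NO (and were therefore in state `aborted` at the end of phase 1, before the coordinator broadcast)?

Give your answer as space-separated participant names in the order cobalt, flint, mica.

Answer: cobalt mica

Derivation:
Txn txbfa phase 1: cobalt no -> aborted; flint yes -> prepared; mica no -> aborted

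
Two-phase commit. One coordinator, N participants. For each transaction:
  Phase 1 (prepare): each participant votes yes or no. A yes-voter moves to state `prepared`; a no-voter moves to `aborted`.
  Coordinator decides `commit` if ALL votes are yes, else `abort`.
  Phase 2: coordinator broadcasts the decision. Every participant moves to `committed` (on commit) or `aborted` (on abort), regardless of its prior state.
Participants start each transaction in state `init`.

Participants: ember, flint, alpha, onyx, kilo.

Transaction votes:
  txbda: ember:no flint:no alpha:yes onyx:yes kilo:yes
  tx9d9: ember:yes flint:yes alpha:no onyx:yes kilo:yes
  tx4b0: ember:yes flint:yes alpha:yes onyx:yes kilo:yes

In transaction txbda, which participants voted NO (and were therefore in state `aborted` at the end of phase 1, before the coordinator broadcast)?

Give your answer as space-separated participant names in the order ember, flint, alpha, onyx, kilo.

Answer: ember flint

Derivation:
Txn txbda phase 1: ember no -> aborted; flint no -> aborted; alpha yes -> prepared; onyx yes -> prepared; kilo yes -> prepared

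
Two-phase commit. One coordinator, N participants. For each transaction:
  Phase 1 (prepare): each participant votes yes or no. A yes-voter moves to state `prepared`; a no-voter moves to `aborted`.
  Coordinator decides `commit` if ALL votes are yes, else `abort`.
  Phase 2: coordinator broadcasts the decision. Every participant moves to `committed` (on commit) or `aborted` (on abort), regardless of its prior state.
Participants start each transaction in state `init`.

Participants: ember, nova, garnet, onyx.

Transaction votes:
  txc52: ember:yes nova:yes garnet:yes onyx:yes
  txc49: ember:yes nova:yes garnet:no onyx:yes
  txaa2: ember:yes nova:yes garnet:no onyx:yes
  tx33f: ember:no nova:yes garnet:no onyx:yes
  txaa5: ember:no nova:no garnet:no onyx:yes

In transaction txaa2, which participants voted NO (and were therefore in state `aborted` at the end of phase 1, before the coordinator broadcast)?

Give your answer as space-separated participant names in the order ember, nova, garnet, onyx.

Txn txaa2 phase 1: ember yes -> prepared; nova yes -> prepared; garnet no -> aborted; onyx yes -> prepared

Answer: garnet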